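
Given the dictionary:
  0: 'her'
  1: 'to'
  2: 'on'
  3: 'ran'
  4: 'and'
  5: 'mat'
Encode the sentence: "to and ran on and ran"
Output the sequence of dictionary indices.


Look up each word in the dictionary:
  'to' -> 1
  'and' -> 4
  'ran' -> 3
  'on' -> 2
  'and' -> 4
  'ran' -> 3

Encoded: [1, 4, 3, 2, 4, 3]


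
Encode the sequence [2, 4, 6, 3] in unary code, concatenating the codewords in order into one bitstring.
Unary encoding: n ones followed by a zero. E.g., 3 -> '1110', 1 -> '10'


Encode each number as n ones followed by a terminating 0:
  2 -> 110 (3 bits)
  4 -> 11110 (5 bits)
  6 -> 1111110 (7 bits)
  3 -> 1110 (4 bits)
Total length = 3 + 5 + 7 + 4 = 19 bits.

Unary([2, 4, 6, 3]) = 1101111011111101110 (19 bits)


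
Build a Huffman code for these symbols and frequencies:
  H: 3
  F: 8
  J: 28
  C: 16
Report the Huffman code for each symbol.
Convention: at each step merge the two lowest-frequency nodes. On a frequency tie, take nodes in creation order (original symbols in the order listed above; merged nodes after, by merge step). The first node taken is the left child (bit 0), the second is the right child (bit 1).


Huffman tree construction:
Step 1: Merge H(3) + F(8) = 11
Step 2: Merge (H+F)(11) + C(16) = 27
Step 3: Merge ((H+F)+C)(27) + J(28) = 55
Read each symbol's code off the tree from the root (left child = 0, right child = 1).

Codes:
  H: 000 (length 3)
  F: 001 (length 3)
  J: 1 (length 1)
  C: 01 (length 2)
Average code length: 93/55 = 1.6909 bits/symbol


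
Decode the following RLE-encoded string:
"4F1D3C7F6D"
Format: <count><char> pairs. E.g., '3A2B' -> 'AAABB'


Expanding each <count><char> pair:
  4F -> 'FFFF'
  1D -> 'D'
  3C -> 'CCC'
  7F -> 'FFFFFFF'
  6D -> 'DDDDDD'

Decoded = FFFFDCCCFFFFFFFDDDDDD


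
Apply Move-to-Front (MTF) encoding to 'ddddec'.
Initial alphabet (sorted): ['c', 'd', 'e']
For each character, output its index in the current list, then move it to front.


MTF encoding:
'd': index 1 in ['c', 'd', 'e'] -> ['d', 'c', 'e']
'd': index 0 in ['d', 'c', 'e'] -> ['d', 'c', 'e']
'd': index 0 in ['d', 'c', 'e'] -> ['d', 'c', 'e']
'd': index 0 in ['d', 'c', 'e'] -> ['d', 'c', 'e']
'e': index 2 in ['d', 'c', 'e'] -> ['e', 'd', 'c']
'c': index 2 in ['e', 'd', 'c'] -> ['c', 'e', 'd']


Output: [1, 0, 0, 0, 2, 2]


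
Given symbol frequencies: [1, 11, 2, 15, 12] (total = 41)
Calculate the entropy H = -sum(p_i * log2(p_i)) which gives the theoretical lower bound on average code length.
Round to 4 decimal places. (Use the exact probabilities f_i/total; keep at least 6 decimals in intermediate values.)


Per-symbol terms -p_i * log2(p_i) with p_i = f_i/41:
  p = 1/41 = 0.024390: log2(p) = -5.357552, -p*log2(p) = 0.130672
  p = 11/41 = 0.268293: log2(p) = -1.898120, -p*log2(p) = 0.509252
  p = 2/41 = 0.048780: log2(p) = -4.357552, -p*log2(p) = 0.212564
  p = 15/41 = 0.365854: log2(p) = -1.450661, -p*log2(p) = 0.530730
  p = 12/41 = 0.292683: log2(p) = -1.772590, -p*log2(p) = 0.518807
H = 0.130672 + 0.509252 + 0.212564 + 0.530730 + 0.518807 = 1.902025

H = 1.902 bits/symbol


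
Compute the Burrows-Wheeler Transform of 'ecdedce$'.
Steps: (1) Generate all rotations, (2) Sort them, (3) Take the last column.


Rotations (sorted):
  0: $ecdedce -> last char: e
  1: cdedce$e -> last char: e
  2: ce$ecded -> last char: d
  3: dce$ecde -> last char: e
  4: dedce$ec -> last char: c
  5: e$ecdedc -> last char: c
  6: ecdedce$ -> last char: $
  7: edce$ecd -> last char: d


BWT = eedecc$d


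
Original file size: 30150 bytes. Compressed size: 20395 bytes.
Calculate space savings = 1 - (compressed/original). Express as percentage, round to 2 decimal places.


ratio = compressed/original = 20395/30150 = 0.676451
savings = 1 - ratio = 1 - 0.676451 = 0.323549
as a percentage: 0.323549 * 100 = 32.35%

Space savings = 1 - 20395/30150 = 32.35%


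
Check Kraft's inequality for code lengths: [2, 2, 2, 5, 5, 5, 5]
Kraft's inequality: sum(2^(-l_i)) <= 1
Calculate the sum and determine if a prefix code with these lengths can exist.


Sum = 2^(-2) + 2^(-2) + 2^(-2) + 2^(-5) + 2^(-5) + 2^(-5) + 2^(-5)
    = 0.25 + 0.25 + 0.25 + 0.03125 + 0.03125 + 0.03125 + 0.03125
    = 28/32 = 0.875
Since 0.875 <= 1, Kraft's inequality IS satisfied.
A prefix code with these lengths CAN exist.

Kraft sum = 0.875. Satisfied.


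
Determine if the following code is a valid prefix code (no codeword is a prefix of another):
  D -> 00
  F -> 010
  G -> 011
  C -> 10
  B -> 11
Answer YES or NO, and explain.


Checking each pair (does one codeword prefix another?):
  D='00' vs F='010': no prefix
  D='00' vs G='011': no prefix
  D='00' vs C='10': no prefix
  D='00' vs B='11': no prefix
  F='010' vs D='00': no prefix
  F='010' vs G='011': no prefix
  F='010' vs C='10': no prefix
  F='010' vs B='11': no prefix
  G='011' vs D='00': no prefix
  G='011' vs F='010': no prefix
  G='011' vs C='10': no prefix
  G='011' vs B='11': no prefix
  C='10' vs D='00': no prefix
  C='10' vs F='010': no prefix
  C='10' vs G='011': no prefix
  C='10' vs B='11': no prefix
  B='11' vs D='00': no prefix
  B='11' vs F='010': no prefix
  B='11' vs G='011': no prefix
  B='11' vs C='10': no prefix
No violation found over all pairs.

YES -- this is a valid prefix code. No codeword is a prefix of any other codeword.


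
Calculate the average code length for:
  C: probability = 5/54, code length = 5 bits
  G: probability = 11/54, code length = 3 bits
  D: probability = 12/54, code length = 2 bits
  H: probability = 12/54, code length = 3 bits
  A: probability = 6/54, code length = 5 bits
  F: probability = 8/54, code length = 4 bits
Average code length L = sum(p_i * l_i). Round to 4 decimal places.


Weighted contributions p_i * l_i:
  C: (5/54) * 5 = 25/54
  G: (11/54) * 3 = 33/54
  D: (12/54) * 2 = 24/54
  H: (12/54) * 3 = 36/54
  A: (6/54) * 5 = 30/54
  F: (8/54) * 4 = 32/54
Sum = (25 + 33 + 24 + 36 + 30 + 32)/54 = 180/54

L = 180/54 = 3.3333 bits/symbol


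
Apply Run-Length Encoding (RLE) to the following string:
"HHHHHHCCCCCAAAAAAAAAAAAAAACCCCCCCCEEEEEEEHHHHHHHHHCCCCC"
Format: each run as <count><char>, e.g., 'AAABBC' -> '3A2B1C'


Scanning runs left to right:
  i=0: run of 'H' x 6 -> '6H'
  i=6: run of 'C' x 5 -> '5C'
  i=11: run of 'A' x 15 -> '15A'
  i=26: run of 'C' x 8 -> '8C'
  i=34: run of 'E' x 7 -> '7E'
  i=41: run of 'H' x 9 -> '9H'
  i=50: run of 'C' x 5 -> '5C'

RLE = 6H5C15A8C7E9H5C


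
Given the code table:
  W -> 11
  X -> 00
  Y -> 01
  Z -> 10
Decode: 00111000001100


Decoding:
00 -> X
11 -> W
10 -> Z
00 -> X
00 -> X
11 -> W
00 -> X


Result: XWZXXWX


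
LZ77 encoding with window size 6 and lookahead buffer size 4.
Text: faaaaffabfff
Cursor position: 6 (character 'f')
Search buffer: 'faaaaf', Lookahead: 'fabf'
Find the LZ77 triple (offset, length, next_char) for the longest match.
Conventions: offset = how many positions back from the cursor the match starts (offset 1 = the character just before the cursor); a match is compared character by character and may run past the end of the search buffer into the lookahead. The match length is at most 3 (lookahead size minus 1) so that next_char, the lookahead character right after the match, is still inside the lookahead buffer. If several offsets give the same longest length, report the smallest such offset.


Try each offset into the search buffer:
  offset=1 (pos 5, char 'f'): match length 1
  offset=2 (pos 4, char 'a'): match length 0
  offset=3 (pos 3, char 'a'): match length 0
  offset=4 (pos 2, char 'a'): match length 0
  offset=5 (pos 1, char 'a'): match length 0
  offset=6 (pos 0, char 'f'): match length 2
Longest match has length 2 at offset 6.
next_char = character at position 6 + 2 = 8 -> 'b'

Best match: offset=6, length=2 (matching 'fa' starting at position 0)
LZ77 triple: (6, 2, 'b')


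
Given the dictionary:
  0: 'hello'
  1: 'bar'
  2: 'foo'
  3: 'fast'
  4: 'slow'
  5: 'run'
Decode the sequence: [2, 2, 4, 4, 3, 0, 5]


Look up each index in the dictionary:
  2 -> 'foo'
  2 -> 'foo'
  4 -> 'slow'
  4 -> 'slow'
  3 -> 'fast'
  0 -> 'hello'
  5 -> 'run'

Decoded: "foo foo slow slow fast hello run"


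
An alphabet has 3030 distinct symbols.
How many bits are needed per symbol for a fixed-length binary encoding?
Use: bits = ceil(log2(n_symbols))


log2(3030) = 11.5651
Bracket: 2^11 = 2048 < 3030 <= 2^12 = 4096
So ceil(log2(3030)) = 12

bits = ceil(log2(3030)) = ceil(11.5651) = 12 bits


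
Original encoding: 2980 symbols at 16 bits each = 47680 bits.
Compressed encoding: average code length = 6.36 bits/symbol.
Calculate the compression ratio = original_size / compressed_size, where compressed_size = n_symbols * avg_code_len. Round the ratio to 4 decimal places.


original_size = n_symbols * orig_bits = 2980 * 16 = 47680 bits
compressed_size = n_symbols * avg_code_len = 2980 * 6.36 = 18952.8 bits
ratio = original_size / compressed_size = 47680 / 18952.8 = 2.5157

Compression ratio = 2.5157


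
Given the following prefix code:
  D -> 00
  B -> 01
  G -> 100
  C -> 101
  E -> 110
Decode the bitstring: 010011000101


Decoding step by step:
Bits 01 -> B
Bits 00 -> D
Bits 110 -> E
Bits 00 -> D
Bits 101 -> C


Decoded message: BDEDC


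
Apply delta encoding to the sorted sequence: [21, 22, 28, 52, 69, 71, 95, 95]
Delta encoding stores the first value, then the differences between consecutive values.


First value: 21
Deltas:
  22 - 21 = 1
  28 - 22 = 6
  52 - 28 = 24
  69 - 52 = 17
  71 - 69 = 2
  95 - 71 = 24
  95 - 95 = 0


Delta encoded: [21, 1, 6, 24, 17, 2, 24, 0]


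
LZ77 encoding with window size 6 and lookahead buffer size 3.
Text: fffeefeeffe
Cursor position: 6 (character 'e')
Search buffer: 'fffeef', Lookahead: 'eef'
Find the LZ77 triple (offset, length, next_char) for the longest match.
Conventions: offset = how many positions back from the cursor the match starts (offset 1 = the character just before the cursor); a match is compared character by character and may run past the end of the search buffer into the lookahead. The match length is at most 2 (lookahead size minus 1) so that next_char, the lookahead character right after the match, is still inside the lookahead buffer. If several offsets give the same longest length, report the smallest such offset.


Try each offset into the search buffer:
  offset=1 (pos 5, char 'f'): match length 0
  offset=2 (pos 4, char 'e'): match length 1
  offset=3 (pos 3, char 'e'): match length 2
  offset=4 (pos 2, char 'f'): match length 0
  offset=5 (pos 1, char 'f'): match length 0
  offset=6 (pos 0, char 'f'): match length 0
Longest match has length 2 at offset 3.
next_char = character at position 6 + 2 = 8 -> 'f'

Best match: offset=3, length=2 (matching 'ee' starting at position 3)
LZ77 triple: (3, 2, 'f')


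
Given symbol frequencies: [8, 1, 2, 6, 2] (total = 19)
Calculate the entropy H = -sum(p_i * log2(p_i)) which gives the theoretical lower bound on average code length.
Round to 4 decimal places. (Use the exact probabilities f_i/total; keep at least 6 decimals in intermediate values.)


Per-symbol terms -p_i * log2(p_i) with p_i = f_i/19:
  p = 8/19 = 0.421053: log2(p) = -1.247928, -p*log2(p) = 0.525443
  p = 1/19 = 0.052632: log2(p) = -4.247928, -p*log2(p) = 0.223575
  p = 2/19 = 0.105263: log2(p) = -3.247928, -p*log2(p) = 0.341887
  p = 6/19 = 0.315789: log2(p) = -1.662965, -p*log2(p) = 0.525147
  p = 2/19 = 0.105263: log2(p) = -3.247928, -p*log2(p) = 0.341887
H = 0.525443 + 0.223575 + 0.341887 + 0.525147 + 0.341887 = 1.957939

H = 1.9579 bits/symbol


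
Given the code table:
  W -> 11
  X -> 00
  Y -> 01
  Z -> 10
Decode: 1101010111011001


Decoding:
11 -> W
01 -> Y
01 -> Y
01 -> Y
11 -> W
01 -> Y
10 -> Z
01 -> Y


Result: WYYYWYZY


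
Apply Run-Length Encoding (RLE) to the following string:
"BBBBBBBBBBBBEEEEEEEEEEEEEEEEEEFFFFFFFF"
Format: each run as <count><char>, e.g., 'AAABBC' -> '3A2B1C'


Scanning runs left to right:
  i=0: run of 'B' x 12 -> '12B'
  i=12: run of 'E' x 18 -> '18E'
  i=30: run of 'F' x 8 -> '8F'

RLE = 12B18E8F


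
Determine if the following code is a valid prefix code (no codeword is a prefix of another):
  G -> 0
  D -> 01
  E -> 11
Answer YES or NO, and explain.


Checking each pair (does one codeword prefix another?):
  G='0' vs D='01': prefix -- VIOLATION

NO -- this is NOT a valid prefix code. G (0) is a prefix of D (01).


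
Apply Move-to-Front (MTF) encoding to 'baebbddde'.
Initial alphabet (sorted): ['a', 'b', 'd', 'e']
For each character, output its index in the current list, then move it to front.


MTF encoding:
'b': index 1 in ['a', 'b', 'd', 'e'] -> ['b', 'a', 'd', 'e']
'a': index 1 in ['b', 'a', 'd', 'e'] -> ['a', 'b', 'd', 'e']
'e': index 3 in ['a', 'b', 'd', 'e'] -> ['e', 'a', 'b', 'd']
'b': index 2 in ['e', 'a', 'b', 'd'] -> ['b', 'e', 'a', 'd']
'b': index 0 in ['b', 'e', 'a', 'd'] -> ['b', 'e', 'a', 'd']
'd': index 3 in ['b', 'e', 'a', 'd'] -> ['d', 'b', 'e', 'a']
'd': index 0 in ['d', 'b', 'e', 'a'] -> ['d', 'b', 'e', 'a']
'd': index 0 in ['d', 'b', 'e', 'a'] -> ['d', 'b', 'e', 'a']
'e': index 2 in ['d', 'b', 'e', 'a'] -> ['e', 'd', 'b', 'a']


Output: [1, 1, 3, 2, 0, 3, 0, 0, 2]


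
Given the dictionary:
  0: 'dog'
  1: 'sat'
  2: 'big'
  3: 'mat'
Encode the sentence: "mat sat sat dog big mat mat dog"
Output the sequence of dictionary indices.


Look up each word in the dictionary:
  'mat' -> 3
  'sat' -> 1
  'sat' -> 1
  'dog' -> 0
  'big' -> 2
  'mat' -> 3
  'mat' -> 3
  'dog' -> 0

Encoded: [3, 1, 1, 0, 2, 3, 3, 0]


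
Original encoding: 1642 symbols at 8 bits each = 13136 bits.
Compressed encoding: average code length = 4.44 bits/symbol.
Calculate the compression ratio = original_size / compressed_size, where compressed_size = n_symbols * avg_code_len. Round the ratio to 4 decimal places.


original_size = n_symbols * orig_bits = 1642 * 8 = 13136 bits
compressed_size = n_symbols * avg_code_len = 1642 * 4.44 = 7290.48 bits
ratio = original_size / compressed_size = 13136 / 7290.48 = 1.8018

Compression ratio = 1.8018


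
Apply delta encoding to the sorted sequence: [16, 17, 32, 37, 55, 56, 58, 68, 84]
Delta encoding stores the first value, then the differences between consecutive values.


First value: 16
Deltas:
  17 - 16 = 1
  32 - 17 = 15
  37 - 32 = 5
  55 - 37 = 18
  56 - 55 = 1
  58 - 56 = 2
  68 - 58 = 10
  84 - 68 = 16


Delta encoded: [16, 1, 15, 5, 18, 1, 2, 10, 16]


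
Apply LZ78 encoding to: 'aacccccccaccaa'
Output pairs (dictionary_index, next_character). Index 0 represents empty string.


LZ78 encoding steps:
Dictionary: {0: ''}
Step 1: w='' (idx 0), next='a' -> output (0, 'a'), add 'a' as idx 1
Step 2: w='a' (idx 1), next='c' -> output (1, 'c'), add 'ac' as idx 2
Step 3: w='' (idx 0), next='c' -> output (0, 'c'), add 'c' as idx 3
Step 4: w='c' (idx 3), next='c' -> output (3, 'c'), add 'cc' as idx 4
Step 5: w='cc' (idx 4), next='c' -> output (4, 'c'), add 'ccc' as idx 5
Step 6: w='ac' (idx 2), next='c' -> output (2, 'c'), add 'acc' as idx 6
Step 7: w='a' (idx 1), next='a' -> output (1, 'a'), add 'aa' as idx 7


Encoded: [(0, 'a'), (1, 'c'), (0, 'c'), (3, 'c'), (4, 'c'), (2, 'c'), (1, 'a')]


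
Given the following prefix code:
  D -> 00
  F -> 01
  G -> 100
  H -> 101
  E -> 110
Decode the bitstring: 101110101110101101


Decoding step by step:
Bits 101 -> H
Bits 110 -> E
Bits 101 -> H
Bits 110 -> E
Bits 101 -> H
Bits 101 -> H


Decoded message: HEHEHH


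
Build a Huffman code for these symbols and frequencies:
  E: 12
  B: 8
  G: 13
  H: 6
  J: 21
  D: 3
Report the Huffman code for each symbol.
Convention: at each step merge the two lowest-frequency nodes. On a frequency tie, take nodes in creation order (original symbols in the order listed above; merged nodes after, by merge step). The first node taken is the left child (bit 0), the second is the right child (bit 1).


Huffman tree construction:
Step 1: Merge D(3) + H(6) = 9
Step 2: Merge B(8) + (D+H)(9) = 17
Step 3: Merge E(12) + G(13) = 25
Step 4: Merge (B+(D+H))(17) + J(21) = 38
Step 5: Merge (E+G)(25) + ((B+(D+H))+J)(38) = 63
Read each symbol's code off the tree from the root (left child = 0, right child = 1).

Codes:
  E: 00 (length 2)
  B: 100 (length 3)
  G: 01 (length 2)
  H: 1011 (length 4)
  J: 11 (length 2)
  D: 1010 (length 4)
Average code length: 152/63 = 2.4127 bits/symbol


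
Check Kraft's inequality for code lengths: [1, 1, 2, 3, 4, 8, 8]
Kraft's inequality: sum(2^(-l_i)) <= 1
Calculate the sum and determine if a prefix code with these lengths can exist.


Sum = 2^(-1) + 2^(-1) + 2^(-2) + 2^(-3) + 2^(-4) + 2^(-8) + 2^(-8)
    = 0.5 + 0.5 + 0.25 + 0.125 + 0.0625 + 0.00390625 + 0.00390625
    = 370/256 = 1.4453125
Since 1.4453125 > 1, Kraft's inequality is NOT satisfied.
A prefix code with these lengths CANNOT exist.

Kraft sum = 1.4453125. Not satisfied.


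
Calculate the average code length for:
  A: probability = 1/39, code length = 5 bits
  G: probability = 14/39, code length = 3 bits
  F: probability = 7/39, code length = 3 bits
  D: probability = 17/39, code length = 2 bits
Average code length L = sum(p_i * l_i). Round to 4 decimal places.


Weighted contributions p_i * l_i:
  A: (1/39) * 5 = 5/39
  G: (14/39) * 3 = 42/39
  F: (7/39) * 3 = 21/39
  D: (17/39) * 2 = 34/39
Sum = (5 + 42 + 21 + 34)/39 = 102/39

L = 102/39 = 2.6154 bits/symbol


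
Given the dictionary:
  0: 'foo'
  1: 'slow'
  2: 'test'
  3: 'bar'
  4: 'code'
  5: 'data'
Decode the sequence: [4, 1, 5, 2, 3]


Look up each index in the dictionary:
  4 -> 'code'
  1 -> 'slow'
  5 -> 'data'
  2 -> 'test'
  3 -> 'bar'

Decoded: "code slow data test bar"


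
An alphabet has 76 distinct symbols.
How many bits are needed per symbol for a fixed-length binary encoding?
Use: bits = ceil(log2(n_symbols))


log2(76) = 6.2479
Bracket: 2^6 = 64 < 76 <= 2^7 = 128
So ceil(log2(76)) = 7

bits = ceil(log2(76)) = ceil(6.2479) = 7 bits


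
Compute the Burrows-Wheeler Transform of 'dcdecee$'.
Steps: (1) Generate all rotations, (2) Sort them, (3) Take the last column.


Rotations (sorted):
  0: $dcdecee -> last char: e
  1: cdecee$d -> last char: d
  2: cee$dcde -> last char: e
  3: dcdecee$ -> last char: $
  4: decee$dc -> last char: c
  5: e$dcdece -> last char: e
  6: ecee$dcd -> last char: d
  7: ee$dcdec -> last char: c


BWT = ede$cedc


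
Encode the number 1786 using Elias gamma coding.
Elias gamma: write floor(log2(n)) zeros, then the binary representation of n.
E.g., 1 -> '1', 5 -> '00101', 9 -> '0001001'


num_bits = floor(log2(1786)) + 1 = 11
leading_zeros = num_bits - 1 = 10
binary(1786) = 11011111010

Elias gamma(1786) = '0000000000' + '11011111010' = 000000000011011111010 (21 bits)


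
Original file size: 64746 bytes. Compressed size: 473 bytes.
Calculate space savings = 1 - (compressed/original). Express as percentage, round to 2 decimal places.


ratio = compressed/original = 473/64746 = 0.007305
savings = 1 - ratio = 1 - 0.007305 = 0.992695
as a percentage: 0.992695 * 100 = 99.27%

Space savings = 1 - 473/64746 = 99.27%


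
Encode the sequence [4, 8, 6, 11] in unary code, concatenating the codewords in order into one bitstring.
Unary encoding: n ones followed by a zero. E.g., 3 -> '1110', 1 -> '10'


Encode each number as n ones followed by a terminating 0:
  4 -> 11110 (5 bits)
  8 -> 111111110 (9 bits)
  6 -> 1111110 (7 bits)
  11 -> 111111111110 (12 bits)
Total length = 5 + 9 + 7 + 12 = 33 bits.

Unary([4, 8, 6, 11]) = 111101111111101111110111111111110 (33 bits)


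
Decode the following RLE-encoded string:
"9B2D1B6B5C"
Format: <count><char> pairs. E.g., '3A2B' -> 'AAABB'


Expanding each <count><char> pair:
  9B -> 'BBBBBBBBB'
  2D -> 'DD'
  1B -> 'B'
  6B -> 'BBBBBB'
  5C -> 'CCCCC'

Decoded = BBBBBBBBBDDBBBBBBBCCCCC


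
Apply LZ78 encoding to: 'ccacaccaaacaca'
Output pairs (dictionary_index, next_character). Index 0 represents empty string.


LZ78 encoding steps:
Dictionary: {0: ''}
Step 1: w='' (idx 0), next='c' -> output (0, 'c'), add 'c' as idx 1
Step 2: w='c' (idx 1), next='a' -> output (1, 'a'), add 'ca' as idx 2
Step 3: w='ca' (idx 2), next='c' -> output (2, 'c'), add 'cac' as idx 3
Step 4: w='ca' (idx 2), next='a' -> output (2, 'a'), add 'caa' as idx 4
Step 5: w='' (idx 0), next='a' -> output (0, 'a'), add 'a' as idx 5
Step 6: w='cac' (idx 3), next='a' -> output (3, 'a'), add 'caca' as idx 6


Encoded: [(0, 'c'), (1, 'a'), (2, 'c'), (2, 'a'), (0, 'a'), (3, 'a')]


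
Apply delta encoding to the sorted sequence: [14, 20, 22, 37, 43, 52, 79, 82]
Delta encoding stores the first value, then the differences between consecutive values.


First value: 14
Deltas:
  20 - 14 = 6
  22 - 20 = 2
  37 - 22 = 15
  43 - 37 = 6
  52 - 43 = 9
  79 - 52 = 27
  82 - 79 = 3


Delta encoded: [14, 6, 2, 15, 6, 9, 27, 3]


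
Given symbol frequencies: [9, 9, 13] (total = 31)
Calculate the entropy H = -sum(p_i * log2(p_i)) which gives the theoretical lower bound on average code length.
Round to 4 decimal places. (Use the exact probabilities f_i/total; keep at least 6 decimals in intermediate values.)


Per-symbol terms -p_i * log2(p_i) with p_i = f_i/31:
  p = 9/31 = 0.290323: log2(p) = -1.784271, -p*log2(p) = 0.518014
  p = 9/31 = 0.290323: log2(p) = -1.784271, -p*log2(p) = 0.518014
  p = 13/31 = 0.419355: log2(p) = -1.253757, -p*log2(p) = 0.525769
H = 0.518014 + 0.518014 + 0.525769 = 1.561797

H = 1.5618 bits/symbol


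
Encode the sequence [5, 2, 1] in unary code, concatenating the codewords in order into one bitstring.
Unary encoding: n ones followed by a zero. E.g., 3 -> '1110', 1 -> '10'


Encode each number as n ones followed by a terminating 0:
  5 -> 111110 (6 bits)
  2 -> 110 (3 bits)
  1 -> 10 (2 bits)
Total length = 6 + 3 + 2 = 11 bits.

Unary([5, 2, 1]) = 11111011010 (11 bits)


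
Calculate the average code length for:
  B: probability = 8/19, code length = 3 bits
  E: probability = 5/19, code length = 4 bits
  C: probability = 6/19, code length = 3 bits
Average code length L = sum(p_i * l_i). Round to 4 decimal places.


Weighted contributions p_i * l_i:
  B: (8/19) * 3 = 24/19
  E: (5/19) * 4 = 20/19
  C: (6/19) * 3 = 18/19
Sum = (24 + 20 + 18)/19 = 62/19

L = 62/19 = 3.2632 bits/symbol


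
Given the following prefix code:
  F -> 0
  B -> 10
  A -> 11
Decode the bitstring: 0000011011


Decoding step by step:
Bits 0 -> F
Bits 0 -> F
Bits 0 -> F
Bits 0 -> F
Bits 0 -> F
Bits 11 -> A
Bits 0 -> F
Bits 11 -> A


Decoded message: FFFFFAFA


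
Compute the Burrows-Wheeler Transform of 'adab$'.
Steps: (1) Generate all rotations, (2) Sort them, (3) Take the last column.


Rotations (sorted):
  0: $adab -> last char: b
  1: ab$ad -> last char: d
  2: adab$ -> last char: $
  3: b$ada -> last char: a
  4: dab$a -> last char: a


BWT = bd$aa


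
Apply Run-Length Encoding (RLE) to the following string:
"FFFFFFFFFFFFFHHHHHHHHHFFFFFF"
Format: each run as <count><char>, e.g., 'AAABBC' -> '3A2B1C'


Scanning runs left to right:
  i=0: run of 'F' x 13 -> '13F'
  i=13: run of 'H' x 9 -> '9H'
  i=22: run of 'F' x 6 -> '6F'

RLE = 13F9H6F


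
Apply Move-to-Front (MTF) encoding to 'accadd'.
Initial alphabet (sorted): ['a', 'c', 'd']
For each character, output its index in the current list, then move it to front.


MTF encoding:
'a': index 0 in ['a', 'c', 'd'] -> ['a', 'c', 'd']
'c': index 1 in ['a', 'c', 'd'] -> ['c', 'a', 'd']
'c': index 0 in ['c', 'a', 'd'] -> ['c', 'a', 'd']
'a': index 1 in ['c', 'a', 'd'] -> ['a', 'c', 'd']
'd': index 2 in ['a', 'c', 'd'] -> ['d', 'a', 'c']
'd': index 0 in ['d', 'a', 'c'] -> ['d', 'a', 'c']


Output: [0, 1, 0, 1, 2, 0]


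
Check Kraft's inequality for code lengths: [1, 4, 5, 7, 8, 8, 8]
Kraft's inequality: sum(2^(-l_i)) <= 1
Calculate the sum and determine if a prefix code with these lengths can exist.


Sum = 2^(-1) + 2^(-4) + 2^(-5) + 2^(-7) + 2^(-8) + 2^(-8) + 2^(-8)
    = 0.5 + 0.0625 + 0.03125 + 0.0078125 + 0.00390625 + 0.00390625 + 0.00390625
    = 157/256 = 0.61328125
Since 0.61328125 <= 1, Kraft's inequality IS satisfied.
A prefix code with these lengths CAN exist.

Kraft sum = 0.61328125. Satisfied.


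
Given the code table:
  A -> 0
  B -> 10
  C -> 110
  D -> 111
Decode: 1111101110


Decoding:
111 -> D
110 -> C
111 -> D
0 -> A


Result: DCDA


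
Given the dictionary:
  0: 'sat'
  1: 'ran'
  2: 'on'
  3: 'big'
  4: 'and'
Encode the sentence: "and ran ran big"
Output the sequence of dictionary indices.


Look up each word in the dictionary:
  'and' -> 4
  'ran' -> 1
  'ran' -> 1
  'big' -> 3

Encoded: [4, 1, 1, 3]


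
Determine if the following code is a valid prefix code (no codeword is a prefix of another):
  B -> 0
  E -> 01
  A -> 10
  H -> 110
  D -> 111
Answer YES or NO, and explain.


Checking each pair (does one codeword prefix another?):
  B='0' vs E='01': prefix -- VIOLATION

NO -- this is NOT a valid prefix code. B (0) is a prefix of E (01).


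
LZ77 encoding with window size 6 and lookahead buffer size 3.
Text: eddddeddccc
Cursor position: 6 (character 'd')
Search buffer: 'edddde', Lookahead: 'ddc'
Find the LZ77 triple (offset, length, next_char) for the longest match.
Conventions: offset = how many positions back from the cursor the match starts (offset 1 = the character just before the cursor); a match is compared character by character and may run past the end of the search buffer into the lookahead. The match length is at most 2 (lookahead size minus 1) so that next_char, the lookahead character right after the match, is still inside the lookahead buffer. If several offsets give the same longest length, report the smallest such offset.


Try each offset into the search buffer:
  offset=1 (pos 5, char 'e'): match length 0
  offset=2 (pos 4, char 'd'): match length 1
  offset=3 (pos 3, char 'd'): match length 2
  offset=4 (pos 2, char 'd'): match length 2
  offset=5 (pos 1, char 'd'): match length 2
  offset=6 (pos 0, char 'e'): match length 0
Longest match has length 2, found at offsets 3, 4, 5; take the smallest, offset 3.
next_char = character at position 6 + 2 = 8 -> 'c'

Best match: offset=3, length=2 (matching 'dd' starting at position 3)
LZ77 triple: (3, 2, 'c')


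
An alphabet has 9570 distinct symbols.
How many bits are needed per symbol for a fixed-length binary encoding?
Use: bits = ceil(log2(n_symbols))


log2(9570) = 13.2243
Bracket: 2^13 = 8192 < 9570 <= 2^14 = 16384
So ceil(log2(9570)) = 14

bits = ceil(log2(9570)) = ceil(13.2243) = 14 bits


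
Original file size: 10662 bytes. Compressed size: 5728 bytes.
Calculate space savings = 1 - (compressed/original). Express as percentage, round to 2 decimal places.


ratio = compressed/original = 5728/10662 = 0.537235
savings = 1 - ratio = 1 - 0.537235 = 0.462765
as a percentage: 0.462765 * 100 = 46.28%

Space savings = 1 - 5728/10662 = 46.28%


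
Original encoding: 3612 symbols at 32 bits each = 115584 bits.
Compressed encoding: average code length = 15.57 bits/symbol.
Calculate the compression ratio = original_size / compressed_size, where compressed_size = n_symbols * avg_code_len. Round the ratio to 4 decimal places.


original_size = n_symbols * orig_bits = 3612 * 32 = 115584 bits
compressed_size = n_symbols * avg_code_len = 3612 * 15.57 = 56238.84 bits
ratio = original_size / compressed_size = 115584 / 56238.84 = 2.0552

Compression ratio = 2.0552


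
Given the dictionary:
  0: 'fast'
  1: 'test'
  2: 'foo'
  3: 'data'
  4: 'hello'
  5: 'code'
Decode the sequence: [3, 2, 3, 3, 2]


Look up each index in the dictionary:
  3 -> 'data'
  2 -> 'foo'
  3 -> 'data'
  3 -> 'data'
  2 -> 'foo'

Decoded: "data foo data data foo"


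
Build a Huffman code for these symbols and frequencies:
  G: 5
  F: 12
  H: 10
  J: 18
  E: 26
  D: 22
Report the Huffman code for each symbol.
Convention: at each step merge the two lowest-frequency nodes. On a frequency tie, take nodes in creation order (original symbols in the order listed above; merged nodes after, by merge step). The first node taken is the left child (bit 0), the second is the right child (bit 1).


Huffman tree construction:
Step 1: Merge G(5) + H(10) = 15
Step 2: Merge F(12) + (G+H)(15) = 27
Step 3: Merge J(18) + D(22) = 40
Step 4: Merge E(26) + (F+(G+H))(27) = 53
Step 5: Merge (J+D)(40) + (E+(F+(G+H)))(53) = 93
Read each symbol's code off the tree from the root (left child = 0, right child = 1).

Codes:
  G: 1110 (length 4)
  F: 110 (length 3)
  H: 1111 (length 4)
  J: 00 (length 2)
  E: 10 (length 2)
  D: 01 (length 2)
Average code length: 228/93 = 2.4516 bits/symbol


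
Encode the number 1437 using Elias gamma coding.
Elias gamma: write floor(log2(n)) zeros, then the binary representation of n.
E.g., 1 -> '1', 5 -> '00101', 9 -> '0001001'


num_bits = floor(log2(1437)) + 1 = 11
leading_zeros = num_bits - 1 = 10
binary(1437) = 10110011101

Elias gamma(1437) = '0000000000' + '10110011101' = 000000000010110011101 (21 bits)


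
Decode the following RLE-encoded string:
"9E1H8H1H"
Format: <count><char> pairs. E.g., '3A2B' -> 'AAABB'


Expanding each <count><char> pair:
  9E -> 'EEEEEEEEE'
  1H -> 'H'
  8H -> 'HHHHHHHH'
  1H -> 'H'

Decoded = EEEEEEEEEHHHHHHHHHH


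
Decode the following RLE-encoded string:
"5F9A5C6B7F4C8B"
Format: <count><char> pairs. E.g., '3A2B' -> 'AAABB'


Expanding each <count><char> pair:
  5F -> 'FFFFF'
  9A -> 'AAAAAAAAA'
  5C -> 'CCCCC'
  6B -> 'BBBBBB'
  7F -> 'FFFFFFF'
  4C -> 'CCCC'
  8B -> 'BBBBBBBB'

Decoded = FFFFFAAAAAAAAACCCCCBBBBBBFFFFFFFCCCCBBBBBBBB


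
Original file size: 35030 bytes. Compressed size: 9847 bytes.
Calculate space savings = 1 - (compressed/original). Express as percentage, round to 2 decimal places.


ratio = compressed/original = 9847/35030 = 0.281102
savings = 1 - ratio = 1 - 0.281102 = 0.718898
as a percentage: 0.718898 * 100 = 71.89%

Space savings = 1 - 9847/35030 = 71.89%


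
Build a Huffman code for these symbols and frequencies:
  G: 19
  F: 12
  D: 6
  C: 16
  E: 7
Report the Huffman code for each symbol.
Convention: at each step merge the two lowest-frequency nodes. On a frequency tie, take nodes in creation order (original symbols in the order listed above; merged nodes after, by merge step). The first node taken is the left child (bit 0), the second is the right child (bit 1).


Huffman tree construction:
Step 1: Merge D(6) + E(7) = 13
Step 2: Merge F(12) + (D+E)(13) = 25
Step 3: Merge C(16) + G(19) = 35
Step 4: Merge (F+(D+E))(25) + (C+G)(35) = 60
Read each symbol's code off the tree from the root (left child = 0, right child = 1).

Codes:
  G: 11 (length 2)
  F: 00 (length 2)
  D: 010 (length 3)
  C: 10 (length 2)
  E: 011 (length 3)
Average code length: 133/60 = 2.2167 bits/symbol


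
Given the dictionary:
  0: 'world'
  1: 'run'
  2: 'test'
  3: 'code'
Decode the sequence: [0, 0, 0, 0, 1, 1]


Look up each index in the dictionary:
  0 -> 'world'
  0 -> 'world'
  0 -> 'world'
  0 -> 'world'
  1 -> 'run'
  1 -> 'run'

Decoded: "world world world world run run"


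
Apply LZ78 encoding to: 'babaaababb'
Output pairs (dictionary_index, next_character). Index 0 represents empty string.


LZ78 encoding steps:
Dictionary: {0: ''}
Step 1: w='' (idx 0), next='b' -> output (0, 'b'), add 'b' as idx 1
Step 2: w='' (idx 0), next='a' -> output (0, 'a'), add 'a' as idx 2
Step 3: w='b' (idx 1), next='a' -> output (1, 'a'), add 'ba' as idx 3
Step 4: w='a' (idx 2), next='a' -> output (2, 'a'), add 'aa' as idx 4
Step 5: w='ba' (idx 3), next='b' -> output (3, 'b'), add 'bab' as idx 5
Step 6: w='b' (idx 1), end of input -> output (1, '')


Encoded: [(0, 'b'), (0, 'a'), (1, 'a'), (2, 'a'), (3, 'b'), (1, '')]


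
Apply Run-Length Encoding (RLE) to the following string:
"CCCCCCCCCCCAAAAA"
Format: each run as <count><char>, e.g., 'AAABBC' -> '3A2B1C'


Scanning runs left to right:
  i=0: run of 'C' x 11 -> '11C'
  i=11: run of 'A' x 5 -> '5A'

RLE = 11C5A


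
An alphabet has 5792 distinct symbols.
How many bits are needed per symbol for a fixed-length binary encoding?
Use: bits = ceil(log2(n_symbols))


log2(5792) = 12.4998
Bracket: 2^12 = 4096 < 5792 <= 2^13 = 8192
So ceil(log2(5792)) = 13

bits = ceil(log2(5792)) = ceil(12.4998) = 13 bits


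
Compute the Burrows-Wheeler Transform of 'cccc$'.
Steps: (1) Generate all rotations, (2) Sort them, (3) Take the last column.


Rotations (sorted):
  0: $cccc -> last char: c
  1: c$ccc -> last char: c
  2: cc$cc -> last char: c
  3: ccc$c -> last char: c
  4: cccc$ -> last char: $


BWT = cccc$


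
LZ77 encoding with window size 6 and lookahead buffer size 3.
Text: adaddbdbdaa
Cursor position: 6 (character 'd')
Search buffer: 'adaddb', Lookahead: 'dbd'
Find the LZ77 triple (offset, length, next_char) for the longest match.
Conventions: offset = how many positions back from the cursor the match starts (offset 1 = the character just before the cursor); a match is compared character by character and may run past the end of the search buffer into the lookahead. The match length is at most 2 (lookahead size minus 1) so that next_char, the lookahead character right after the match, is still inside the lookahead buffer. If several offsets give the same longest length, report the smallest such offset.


Try each offset into the search buffer:
  offset=1 (pos 5, char 'b'): match length 0
  offset=2 (pos 4, char 'd'): match length 2
  offset=3 (pos 3, char 'd'): match length 1
  offset=4 (pos 2, char 'a'): match length 0
  offset=5 (pos 1, char 'd'): match length 1
  offset=6 (pos 0, char 'a'): match length 0
Longest match has length 2 at offset 2.
next_char = character at position 6 + 2 = 8 -> 'd'

Best match: offset=2, length=2 (matching 'db' starting at position 4)
LZ77 triple: (2, 2, 'd')


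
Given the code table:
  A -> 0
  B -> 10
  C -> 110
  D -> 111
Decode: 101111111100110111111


Decoding:
10 -> B
111 -> D
111 -> D
110 -> C
0 -> A
110 -> C
111 -> D
111 -> D


Result: BDDCACDD


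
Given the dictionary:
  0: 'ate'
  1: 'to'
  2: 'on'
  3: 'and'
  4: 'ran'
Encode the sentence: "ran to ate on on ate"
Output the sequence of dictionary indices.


Look up each word in the dictionary:
  'ran' -> 4
  'to' -> 1
  'ate' -> 0
  'on' -> 2
  'on' -> 2
  'ate' -> 0

Encoded: [4, 1, 0, 2, 2, 0]


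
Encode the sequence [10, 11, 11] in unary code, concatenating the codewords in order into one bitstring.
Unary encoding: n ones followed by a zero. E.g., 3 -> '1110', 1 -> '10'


Encode each number as n ones followed by a terminating 0:
  10 -> 11111111110 (11 bits)
  11 -> 111111111110 (12 bits)
  11 -> 111111111110 (12 bits)
Total length = 11 + 12 + 12 = 35 bits.

Unary([10, 11, 11]) = 11111111110111111111110111111111110 (35 bits)


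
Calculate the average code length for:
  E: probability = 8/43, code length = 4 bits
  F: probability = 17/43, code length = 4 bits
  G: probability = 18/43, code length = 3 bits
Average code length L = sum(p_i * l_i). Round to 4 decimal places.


Weighted contributions p_i * l_i:
  E: (8/43) * 4 = 32/43
  F: (17/43) * 4 = 68/43
  G: (18/43) * 3 = 54/43
Sum = (32 + 68 + 54)/43 = 154/43

L = 154/43 = 3.5814 bits/symbol


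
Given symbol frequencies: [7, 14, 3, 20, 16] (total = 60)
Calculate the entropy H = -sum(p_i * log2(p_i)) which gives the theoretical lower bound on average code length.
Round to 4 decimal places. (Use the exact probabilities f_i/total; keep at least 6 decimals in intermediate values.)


Per-symbol terms -p_i * log2(p_i) with p_i = f_i/60:
  p = 7/60 = 0.116667: log2(p) = -3.099536, -p*log2(p) = 0.361612
  p = 14/60 = 0.233333: log2(p) = -2.099536, -p*log2(p) = 0.489892
  p = 3/60 = 0.050000: log2(p) = -4.321928, -p*log2(p) = 0.216096
  p = 20/60 = 0.333333: log2(p) = -1.584963, -p*log2(p) = 0.528321
  p = 16/60 = 0.266667: log2(p) = -1.906891, -p*log2(p) = 0.508504
H = 0.361612 + 0.489892 + 0.216096 + 0.528321 + 0.508504 = 2.104425

H = 2.1044 bits/symbol


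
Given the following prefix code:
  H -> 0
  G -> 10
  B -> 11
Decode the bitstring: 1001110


Decoding step by step:
Bits 10 -> G
Bits 0 -> H
Bits 11 -> B
Bits 10 -> G


Decoded message: GHBG


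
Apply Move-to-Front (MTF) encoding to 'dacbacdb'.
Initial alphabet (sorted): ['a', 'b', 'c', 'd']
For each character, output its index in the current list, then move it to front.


MTF encoding:
'd': index 3 in ['a', 'b', 'c', 'd'] -> ['d', 'a', 'b', 'c']
'a': index 1 in ['d', 'a', 'b', 'c'] -> ['a', 'd', 'b', 'c']
'c': index 3 in ['a', 'd', 'b', 'c'] -> ['c', 'a', 'd', 'b']
'b': index 3 in ['c', 'a', 'd', 'b'] -> ['b', 'c', 'a', 'd']
'a': index 2 in ['b', 'c', 'a', 'd'] -> ['a', 'b', 'c', 'd']
'c': index 2 in ['a', 'b', 'c', 'd'] -> ['c', 'a', 'b', 'd']
'd': index 3 in ['c', 'a', 'b', 'd'] -> ['d', 'c', 'a', 'b']
'b': index 3 in ['d', 'c', 'a', 'b'] -> ['b', 'd', 'c', 'a']


Output: [3, 1, 3, 3, 2, 2, 3, 3]


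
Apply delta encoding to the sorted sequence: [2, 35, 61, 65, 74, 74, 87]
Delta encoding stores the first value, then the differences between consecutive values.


First value: 2
Deltas:
  35 - 2 = 33
  61 - 35 = 26
  65 - 61 = 4
  74 - 65 = 9
  74 - 74 = 0
  87 - 74 = 13


Delta encoded: [2, 33, 26, 4, 9, 0, 13]


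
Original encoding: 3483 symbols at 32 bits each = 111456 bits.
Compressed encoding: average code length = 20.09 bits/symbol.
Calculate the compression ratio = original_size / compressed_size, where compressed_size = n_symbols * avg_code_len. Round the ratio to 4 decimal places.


original_size = n_symbols * orig_bits = 3483 * 32 = 111456 bits
compressed_size = n_symbols * avg_code_len = 3483 * 20.09 = 69973.47 bits
ratio = original_size / compressed_size = 111456 / 69973.47 = 1.5928

Compression ratio = 1.5928


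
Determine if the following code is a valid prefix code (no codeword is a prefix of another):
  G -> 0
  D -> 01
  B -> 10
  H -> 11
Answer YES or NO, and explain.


Checking each pair (does one codeword prefix another?):
  G='0' vs D='01': prefix -- VIOLATION

NO -- this is NOT a valid prefix code. G (0) is a prefix of D (01).


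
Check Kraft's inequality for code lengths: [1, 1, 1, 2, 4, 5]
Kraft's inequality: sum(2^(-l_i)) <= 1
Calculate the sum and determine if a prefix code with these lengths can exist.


Sum = 2^(-1) + 2^(-1) + 2^(-1) + 2^(-2) + 2^(-4) + 2^(-5)
    = 0.5 + 0.5 + 0.5 + 0.25 + 0.0625 + 0.03125
    = 59/32 = 1.84375
Since 1.84375 > 1, Kraft's inequality is NOT satisfied.
A prefix code with these lengths CANNOT exist.

Kraft sum = 1.84375. Not satisfied.


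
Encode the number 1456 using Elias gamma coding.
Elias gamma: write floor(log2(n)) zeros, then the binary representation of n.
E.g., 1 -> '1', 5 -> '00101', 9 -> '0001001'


num_bits = floor(log2(1456)) + 1 = 11
leading_zeros = num_bits - 1 = 10
binary(1456) = 10110110000

Elias gamma(1456) = '0000000000' + '10110110000' = 000000000010110110000 (21 bits)


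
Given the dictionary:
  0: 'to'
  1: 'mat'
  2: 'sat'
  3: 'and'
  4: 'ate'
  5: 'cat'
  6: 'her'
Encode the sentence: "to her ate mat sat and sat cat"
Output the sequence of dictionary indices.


Look up each word in the dictionary:
  'to' -> 0
  'her' -> 6
  'ate' -> 4
  'mat' -> 1
  'sat' -> 2
  'and' -> 3
  'sat' -> 2
  'cat' -> 5

Encoded: [0, 6, 4, 1, 2, 3, 2, 5]


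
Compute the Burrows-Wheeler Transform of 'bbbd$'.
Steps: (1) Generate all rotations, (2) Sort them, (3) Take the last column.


Rotations (sorted):
  0: $bbbd -> last char: d
  1: bbbd$ -> last char: $
  2: bbd$b -> last char: b
  3: bd$bb -> last char: b
  4: d$bbb -> last char: b


BWT = d$bbb


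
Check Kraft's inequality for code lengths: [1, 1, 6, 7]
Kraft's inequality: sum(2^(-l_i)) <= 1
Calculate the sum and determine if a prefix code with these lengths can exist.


Sum = 2^(-1) + 2^(-1) + 2^(-6) + 2^(-7)
    = 0.5 + 0.5 + 0.015625 + 0.0078125
    = 131/128 = 1.0234375
Since 1.0234375 > 1, Kraft's inequality is NOT satisfied.
A prefix code with these lengths CANNOT exist.

Kraft sum = 1.0234375. Not satisfied.


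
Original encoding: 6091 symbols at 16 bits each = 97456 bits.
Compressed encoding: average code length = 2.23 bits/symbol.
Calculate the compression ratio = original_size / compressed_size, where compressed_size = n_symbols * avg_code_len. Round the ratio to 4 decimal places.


original_size = n_symbols * orig_bits = 6091 * 16 = 97456 bits
compressed_size = n_symbols * avg_code_len = 6091 * 2.23 = 13582.93 bits
ratio = original_size / compressed_size = 97456 / 13582.93 = 7.1749

Compression ratio = 7.1749
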